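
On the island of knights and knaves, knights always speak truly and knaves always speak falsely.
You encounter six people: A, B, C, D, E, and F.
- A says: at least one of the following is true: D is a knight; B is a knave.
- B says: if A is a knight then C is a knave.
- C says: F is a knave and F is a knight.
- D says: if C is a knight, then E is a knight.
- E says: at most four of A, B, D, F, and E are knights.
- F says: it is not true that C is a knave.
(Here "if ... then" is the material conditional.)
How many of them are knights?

The unique consistent assignment is A=knight, B=knight, C=knave, D=knight, E=knight, F=knave.
That has 4 knights.

4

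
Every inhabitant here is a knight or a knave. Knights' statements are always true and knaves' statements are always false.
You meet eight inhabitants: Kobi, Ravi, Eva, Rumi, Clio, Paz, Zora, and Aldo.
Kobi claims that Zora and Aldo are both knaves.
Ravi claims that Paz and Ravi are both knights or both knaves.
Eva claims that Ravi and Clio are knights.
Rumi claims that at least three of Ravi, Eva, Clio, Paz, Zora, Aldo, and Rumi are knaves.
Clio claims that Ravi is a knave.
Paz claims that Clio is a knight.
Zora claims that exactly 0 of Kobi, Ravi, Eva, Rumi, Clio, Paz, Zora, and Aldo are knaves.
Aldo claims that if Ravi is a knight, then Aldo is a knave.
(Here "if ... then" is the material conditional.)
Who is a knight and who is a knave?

Since Kobi is a knave, "Zora and Aldo are both knaves" needs to be false, which holds.
Ravi is a knave, so "Paz and Ravi are both knights or both knaves" must be false — and it is.
Eva is a knave, so "Ravi and Clio are knights" must be false — and it is.
Rumi is a knight; "at least three of Ravi, Eva, Clio, Paz, Zora, Aldo, and Rumi are knaves" is true, as required.
Clio is a knight, so "Ravi is a knave" must be true — and it is.
As a knight, Paz's statement "Clio is a knight" should be true; it is.
Zora is a knave, so "exactly 0 of Kobi, Ravi, Eva, Rumi, Clio, Paz, Zora, and Aldo are knaves" must be false — and it is.
Aldo is a knight; "if Ravi is a knight, then Aldo is a knave" is true, as required.

Knights: Rumi, Clio, Paz, and Aldo. Knaves: Kobi, Ravi, Eva, and Zora.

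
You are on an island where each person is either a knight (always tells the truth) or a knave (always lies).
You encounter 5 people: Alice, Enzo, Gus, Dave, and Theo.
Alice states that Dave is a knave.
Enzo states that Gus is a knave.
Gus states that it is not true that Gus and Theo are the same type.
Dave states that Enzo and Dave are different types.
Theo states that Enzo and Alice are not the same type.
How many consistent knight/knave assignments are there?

1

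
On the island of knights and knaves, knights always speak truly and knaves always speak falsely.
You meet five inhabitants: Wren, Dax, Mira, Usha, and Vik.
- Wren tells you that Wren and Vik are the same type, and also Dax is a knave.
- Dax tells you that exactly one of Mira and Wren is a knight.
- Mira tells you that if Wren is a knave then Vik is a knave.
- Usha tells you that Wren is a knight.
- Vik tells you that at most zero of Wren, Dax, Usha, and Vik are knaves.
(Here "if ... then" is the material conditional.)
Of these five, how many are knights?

The unique consistent assignment is Wren=knave, Dax=knight, Mira=knight, Usha=knave, Vik=knave.
That has 2 knights.

2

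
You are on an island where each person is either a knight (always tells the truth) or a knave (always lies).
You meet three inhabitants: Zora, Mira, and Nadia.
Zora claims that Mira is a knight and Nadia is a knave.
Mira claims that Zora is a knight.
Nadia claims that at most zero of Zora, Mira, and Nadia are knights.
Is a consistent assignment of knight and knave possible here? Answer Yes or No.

Yes

One consistent assignment: Zora=knight, Mira=knight, Nadia=knave.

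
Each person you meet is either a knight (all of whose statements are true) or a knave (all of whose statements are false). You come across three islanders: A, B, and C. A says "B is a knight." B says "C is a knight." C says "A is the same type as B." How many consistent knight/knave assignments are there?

1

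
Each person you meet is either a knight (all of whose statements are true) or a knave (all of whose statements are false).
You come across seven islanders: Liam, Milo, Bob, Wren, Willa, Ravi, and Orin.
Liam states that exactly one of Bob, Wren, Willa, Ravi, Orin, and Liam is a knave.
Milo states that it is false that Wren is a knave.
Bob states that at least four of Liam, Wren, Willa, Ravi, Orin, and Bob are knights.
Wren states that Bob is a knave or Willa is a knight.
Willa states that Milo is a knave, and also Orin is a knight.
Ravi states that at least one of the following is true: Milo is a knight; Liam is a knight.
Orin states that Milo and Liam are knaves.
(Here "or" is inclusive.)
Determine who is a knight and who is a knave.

Since Liam is a knave, "exactly one of Bob, Wren, Willa, Ravi, Orin, and Liam is a knave" needs to be False, which holds.
Milo is a knight, and the claim "it is false that Wren is a knave" is indeed true.
Since Bob is a knave, "at least four of Liam, Wren, Willa, Ravi, Orin, and Bob are knights" needs to be False, which holds.
As a knight, Wren's statement "Bob is a knave or Willa is a knight" should be true; it is.
Willa is a knave; "Milo is a knave, and also Orin is a knight" is False, as required.
Since Ravi is a knight, "at least one of the following is true: Milo is a knight; Liam is a knight" needs to be true, which holds.
Orin is a knave, so "Milo and Liam are knaves" must be False — and it is.

Liam is a knave, Milo is a knight, Bob is a knave, Wren is a knight, Willa is a knave, Ravi is a knight, and Orin is a knave.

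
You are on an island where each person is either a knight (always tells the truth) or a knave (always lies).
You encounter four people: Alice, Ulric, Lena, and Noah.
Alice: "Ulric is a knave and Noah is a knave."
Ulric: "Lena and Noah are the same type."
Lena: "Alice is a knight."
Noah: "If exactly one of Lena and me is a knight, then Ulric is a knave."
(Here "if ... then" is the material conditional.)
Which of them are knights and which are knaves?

Alice is a knave, Ulric is a knave, Lena is a knave, and Noah is a knight.

Alice is a knave, and the claim "Ulric is a knave and Noah is a knave" is indeed false.
Ulric is a knave, so "Lena and Noah are the same type" must be false — and it is.
As a knave, Lena's statement "Alice is a knight" should be false; it is.
Since Noah is a knight, "if exactly one of Lena and me is a knight, then Ulric is a knave" needs to be true, which holds.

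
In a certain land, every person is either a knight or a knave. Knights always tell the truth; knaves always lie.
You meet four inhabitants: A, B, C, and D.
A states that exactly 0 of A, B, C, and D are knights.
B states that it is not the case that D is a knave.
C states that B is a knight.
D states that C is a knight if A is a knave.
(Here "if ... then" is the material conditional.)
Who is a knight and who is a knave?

Knights: B, C, and D. Knaves: A.

As a knave, A's statement "exactly 0 of A, B, C, and D are knights" should be False; it is.
B (knight): "it is not the case that D is a knave" — true. ✓
C (knight): "B is a knight" — true. ✓
D is a knight; "C is a knight if A is a knave" is true, as required.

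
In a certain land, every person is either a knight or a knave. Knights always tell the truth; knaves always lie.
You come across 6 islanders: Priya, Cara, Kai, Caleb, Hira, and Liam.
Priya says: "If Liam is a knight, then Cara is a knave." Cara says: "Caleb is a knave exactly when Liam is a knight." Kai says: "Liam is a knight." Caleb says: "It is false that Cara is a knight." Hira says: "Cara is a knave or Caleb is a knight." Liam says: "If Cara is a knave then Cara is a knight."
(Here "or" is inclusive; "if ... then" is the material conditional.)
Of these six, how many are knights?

The unique consistent assignment is Priya=knave, Cara=knight, Kai=knight, Caleb=knave, Hira=knave, Liam=knight.
That has 3 knights.

3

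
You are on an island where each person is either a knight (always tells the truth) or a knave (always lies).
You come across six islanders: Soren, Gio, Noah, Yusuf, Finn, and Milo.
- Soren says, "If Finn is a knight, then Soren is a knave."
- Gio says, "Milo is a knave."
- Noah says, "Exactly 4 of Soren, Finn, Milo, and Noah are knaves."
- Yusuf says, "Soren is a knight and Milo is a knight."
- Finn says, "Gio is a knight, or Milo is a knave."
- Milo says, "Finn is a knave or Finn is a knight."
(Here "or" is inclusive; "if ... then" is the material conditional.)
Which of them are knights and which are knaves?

Soren is a knight, Gio is a knave, Noah is a knave, Yusuf is a knight, Finn is a knave, and Milo is a knight.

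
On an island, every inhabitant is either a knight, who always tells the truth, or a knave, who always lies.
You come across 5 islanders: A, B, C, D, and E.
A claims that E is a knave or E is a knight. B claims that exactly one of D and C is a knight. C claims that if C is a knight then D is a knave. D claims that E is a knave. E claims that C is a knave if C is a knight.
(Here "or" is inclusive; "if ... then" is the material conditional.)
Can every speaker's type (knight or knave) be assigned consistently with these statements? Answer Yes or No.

No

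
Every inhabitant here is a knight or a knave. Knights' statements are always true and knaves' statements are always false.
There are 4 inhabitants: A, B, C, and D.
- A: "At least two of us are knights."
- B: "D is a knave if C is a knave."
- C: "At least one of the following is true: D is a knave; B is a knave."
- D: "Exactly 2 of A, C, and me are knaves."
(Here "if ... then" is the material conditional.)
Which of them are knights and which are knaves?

A is a knight, B is a knight, C is a knight, and D is a knave.

Since A is a knight, "at least two of us are knights" needs to be true, which holds.
B (knight): "D is a knave if C is a knave" — true. ✓
C is a knight; "at least one of the following is true: D is a knave; B is a knave" is true, as required.
D (knave): "exactly 2 of A, C, and me are knaves" — False. ✓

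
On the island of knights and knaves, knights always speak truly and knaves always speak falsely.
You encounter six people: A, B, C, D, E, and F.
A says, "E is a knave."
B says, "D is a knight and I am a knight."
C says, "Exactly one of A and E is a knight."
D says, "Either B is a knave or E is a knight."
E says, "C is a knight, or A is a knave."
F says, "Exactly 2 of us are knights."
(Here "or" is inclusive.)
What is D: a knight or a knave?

D is a knight.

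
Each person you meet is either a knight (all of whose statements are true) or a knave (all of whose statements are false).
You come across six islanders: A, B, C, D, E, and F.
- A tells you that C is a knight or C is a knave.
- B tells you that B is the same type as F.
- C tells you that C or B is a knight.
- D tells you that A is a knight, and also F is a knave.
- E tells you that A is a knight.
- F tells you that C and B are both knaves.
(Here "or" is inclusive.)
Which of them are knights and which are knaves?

A is a knight; "C is a knight or C is a knave" is True, as required.
B is a knave; "B is the same type as F" is false, as required.
C is a knave, and the claim "C or B is a knight" is indeed false.
D (knave): "A is a knight, and also F is a knave" — false. ✓
E (knight): "A is a knight" — True. ✓
F is a knight, and the claim "C and B are both knaves" is indeed True.

Knights: A, E, and F. Knaves: B, C, and D.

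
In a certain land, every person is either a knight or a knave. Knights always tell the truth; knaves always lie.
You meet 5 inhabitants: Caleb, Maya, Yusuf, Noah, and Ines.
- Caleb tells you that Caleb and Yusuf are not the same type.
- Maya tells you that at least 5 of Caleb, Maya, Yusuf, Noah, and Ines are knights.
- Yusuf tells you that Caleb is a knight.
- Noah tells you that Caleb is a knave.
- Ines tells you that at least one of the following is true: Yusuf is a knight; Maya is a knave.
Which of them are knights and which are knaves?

Caleb is a knave, and the claim "Caleb and Yusuf are not the same type" is indeed false.
Maya is a knave, so "at least 5 of Caleb, Maya, Yusuf, Noah, and Ines are knights" must be false — and it is.
Yusuf (knave): "Caleb is a knight" — false. ✓
Noah is a knight, so "Caleb is a knave" must be true — and it is.
Since Ines is a knight, "at least one of the following is true: Yusuf is a knight; Maya is a knave" needs to be true, which holds.

Caleb is a knave, Maya is a knave, Yusuf is a knave, Noah is a knight, and Ines is a knight.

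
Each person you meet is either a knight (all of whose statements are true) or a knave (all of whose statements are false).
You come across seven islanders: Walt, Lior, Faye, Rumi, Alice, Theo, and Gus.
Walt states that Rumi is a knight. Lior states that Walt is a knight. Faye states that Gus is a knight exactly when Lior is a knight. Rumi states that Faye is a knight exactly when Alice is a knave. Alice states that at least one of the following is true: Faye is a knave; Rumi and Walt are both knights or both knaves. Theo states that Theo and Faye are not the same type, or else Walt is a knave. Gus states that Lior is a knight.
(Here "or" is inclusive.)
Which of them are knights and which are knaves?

Walt is a knave, Lior is a knave, Faye is a knight, Rumi is a knave, Alice is a knight, Theo is a knight, and Gus is a knave.

As a knave, Walt's statement "Rumi is a knight" should be False; it is.
Since Lior is a knave, "Walt is a knight" needs to be False, which holds.
As a knight, Faye's statement "Gus is a knight exactly when Lior is a knight" should be True; it is.
Rumi is a knave, and the claim "Faye is a knight exactly when Alice is a knave" is indeed False.
Alice (knight): "at least one of the following is true: Faye is a knave; Rumi and Walt are both knights or both knaves" — True. ✓
Theo is a knight, so "Theo and Faye are not the same type, or else Walt is a knave" must be True — and it is.
Gus is a knave, so "Lior is a knight" must be False — and it is.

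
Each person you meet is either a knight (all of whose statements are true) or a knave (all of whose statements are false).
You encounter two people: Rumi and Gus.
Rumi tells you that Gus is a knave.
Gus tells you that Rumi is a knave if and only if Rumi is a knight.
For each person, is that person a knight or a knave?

Rumi (knight): "Gus is a knave" — true. ✓
As a knave, Gus's statement "Rumi is a knave if and only if Rumi is a knight" should be False; it is.

Rumi is a knight and Gus is a knave.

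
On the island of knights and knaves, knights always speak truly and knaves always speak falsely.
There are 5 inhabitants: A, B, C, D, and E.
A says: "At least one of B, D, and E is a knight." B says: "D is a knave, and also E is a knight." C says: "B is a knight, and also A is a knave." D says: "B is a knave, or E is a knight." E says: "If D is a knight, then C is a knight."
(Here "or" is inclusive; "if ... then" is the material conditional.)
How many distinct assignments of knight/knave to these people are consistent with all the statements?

1

Consistent assignments:
  A=knight, B=knave, C=knave, D=knight, E=knave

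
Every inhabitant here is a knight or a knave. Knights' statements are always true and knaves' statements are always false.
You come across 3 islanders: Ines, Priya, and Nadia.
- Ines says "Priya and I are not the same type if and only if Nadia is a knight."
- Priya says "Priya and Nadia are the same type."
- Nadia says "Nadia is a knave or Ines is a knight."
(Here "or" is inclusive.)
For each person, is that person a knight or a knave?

Ines is a knight, Priya is a knave, and Nadia is a knight.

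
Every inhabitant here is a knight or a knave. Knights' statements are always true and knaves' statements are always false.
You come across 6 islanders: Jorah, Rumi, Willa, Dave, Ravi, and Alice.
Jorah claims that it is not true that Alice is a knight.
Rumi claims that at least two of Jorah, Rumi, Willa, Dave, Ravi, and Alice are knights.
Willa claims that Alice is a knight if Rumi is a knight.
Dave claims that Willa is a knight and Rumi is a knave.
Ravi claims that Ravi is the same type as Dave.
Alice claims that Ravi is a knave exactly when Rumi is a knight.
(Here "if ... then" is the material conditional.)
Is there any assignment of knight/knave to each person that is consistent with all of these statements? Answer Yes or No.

No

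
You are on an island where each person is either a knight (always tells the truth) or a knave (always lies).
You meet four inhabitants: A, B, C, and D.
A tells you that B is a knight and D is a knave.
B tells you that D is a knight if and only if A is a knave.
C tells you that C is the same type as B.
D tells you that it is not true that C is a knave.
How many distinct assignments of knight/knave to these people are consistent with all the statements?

2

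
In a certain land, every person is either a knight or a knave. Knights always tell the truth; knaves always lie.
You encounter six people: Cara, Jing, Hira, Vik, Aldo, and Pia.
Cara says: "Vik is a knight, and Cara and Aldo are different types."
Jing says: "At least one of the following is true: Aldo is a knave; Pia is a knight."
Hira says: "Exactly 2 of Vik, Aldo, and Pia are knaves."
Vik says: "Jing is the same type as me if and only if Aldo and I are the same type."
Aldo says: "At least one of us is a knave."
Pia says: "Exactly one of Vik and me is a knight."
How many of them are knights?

The unique consistent assignment is Cara=knave, Jing=knave, Hira=knight, Vik=knave, Aldo=knight, Pia=knave.
That has 2 knights.

2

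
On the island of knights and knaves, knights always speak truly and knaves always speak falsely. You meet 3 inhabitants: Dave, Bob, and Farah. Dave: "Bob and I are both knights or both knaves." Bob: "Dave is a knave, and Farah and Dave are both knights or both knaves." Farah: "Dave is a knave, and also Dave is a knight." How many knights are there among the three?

1

The unique consistent assignment is Dave=knave, Bob=knight, Farah=knave.
That has 1 knight.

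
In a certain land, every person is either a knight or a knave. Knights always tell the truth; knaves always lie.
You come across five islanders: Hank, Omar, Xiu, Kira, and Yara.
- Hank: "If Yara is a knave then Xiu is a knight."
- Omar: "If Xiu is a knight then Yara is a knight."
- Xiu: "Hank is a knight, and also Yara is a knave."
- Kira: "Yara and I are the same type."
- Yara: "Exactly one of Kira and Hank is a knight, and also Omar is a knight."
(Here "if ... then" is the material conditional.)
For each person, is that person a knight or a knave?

Knights: Hank, Omar, and Yara. Knaves: Xiu and Kira.

Suppose Hank is a knave. Then Hank's statement "if Yara is a knave then Xiu is a knight" would have to be false. Checking the 16 ways to assign the others, none is consistent with every speaker.
(For instance, with Omar=knight, Xiu=knave, Kira=knave, Yara=knight, Hank's claim "if Yara is a knave then Xiu is a knight" comes out true where it would need to be false.)
So Hank must be a knight, making "if Yara is a knave then Xiu is a knight" true. Taking Hank=knight, Omar=knight, Xiu=knave, Kira=knave, Yara=knight, each remaining statement checks out:
  Omar (knight): "if Xiu is a knight then Yara is a knight" — true. ✓
  Xiu (knave): "Hank is a knight, and also Yara is a knave" — false. ✓
  Kira (knave): "Yara and I are the same type" — false. ✓
  Yara (knight): "exactly one of Kira and Hank is a knight, and also Omar is a knight" — true. ✓
This is the unique consistent assignment.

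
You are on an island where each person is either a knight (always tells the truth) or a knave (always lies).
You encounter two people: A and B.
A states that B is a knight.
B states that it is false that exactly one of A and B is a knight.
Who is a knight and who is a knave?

As a knight, A's statement "B is a knight" should be True; it is.
B is a knight; "it is false that exactly one of A and B is a knight" is True, as required.

A is a knight and B is a knight.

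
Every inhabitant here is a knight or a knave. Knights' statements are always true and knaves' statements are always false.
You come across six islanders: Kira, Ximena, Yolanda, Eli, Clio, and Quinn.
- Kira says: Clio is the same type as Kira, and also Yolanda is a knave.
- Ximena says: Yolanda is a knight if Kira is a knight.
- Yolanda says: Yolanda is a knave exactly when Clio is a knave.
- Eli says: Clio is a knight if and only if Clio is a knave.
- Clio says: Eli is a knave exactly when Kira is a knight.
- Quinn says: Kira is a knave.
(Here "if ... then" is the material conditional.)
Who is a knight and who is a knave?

As a knight, Kira's statement "Clio is the same type as Kira, and also Yolanda is a knave" should be True; it is.
Ximena is a knave; "Yolanda is a knight if Kira is a knight" is False, as required.
Yolanda is a knave; "Yolanda is a knave exactly when Clio is a knave" is False, as required.
Since Eli is a knave, "Clio is a knight if and only if Clio is a knave" needs to be False, which holds.
Clio (knight): "Eli is a knave exactly when Kira is a knight" — True. ✓
Since Quinn is a knave, "Kira is a knave" needs to be False, which holds.

Knights: Kira and Clio. Knaves: Ximena, Yolanda, Eli, and Quinn.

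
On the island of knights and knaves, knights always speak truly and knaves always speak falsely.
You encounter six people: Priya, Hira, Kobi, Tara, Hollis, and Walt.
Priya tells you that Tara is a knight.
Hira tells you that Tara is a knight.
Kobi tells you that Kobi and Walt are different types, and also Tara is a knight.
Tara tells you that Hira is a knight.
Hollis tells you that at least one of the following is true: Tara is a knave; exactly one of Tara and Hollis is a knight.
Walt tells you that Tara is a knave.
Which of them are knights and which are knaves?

Knights: Hollis and Walt. Knaves: Priya, Hira, Kobi, and Tara.

As a knave, Priya's statement "Tara is a knight" should be false; it is.
Hira is a knave; "Tara is a knight" is false, as required.
Since Kobi is a knave, "Kobi and Walt are different types, and also Tara is a knight" needs to be false, which holds.
As a knave, Tara's statement "Hira is a knight" should be false; it is.
Hollis is a knight; "at least one of the following is true: Tara is a knave; exactly one of Tara and Hollis is a knight" is True, as required.
Since Walt is a knight, "Tara is a knave" needs to be True, which holds.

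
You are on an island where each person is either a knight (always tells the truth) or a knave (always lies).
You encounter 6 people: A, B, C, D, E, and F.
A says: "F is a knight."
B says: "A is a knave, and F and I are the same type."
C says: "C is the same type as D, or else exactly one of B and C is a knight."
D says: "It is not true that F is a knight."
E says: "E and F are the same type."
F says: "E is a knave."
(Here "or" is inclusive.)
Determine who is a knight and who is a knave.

A is a knight, B is a knave, C is a knight, D is a knave, E is a knave, and F is a knight.

A (knight): "F is a knight" — True. ✓
Since B is a knave, "A is a knave, and F and I are the same type" needs to be false, which holds.
As a knight, C's statement "C is the same type as D, or else exactly one of B and C is a knight" should be True; it is.
D is a knave; "it is not true that F is a knight" is false, as required.
E is a knave, and the claim "E and F are the same type" is indeed false.
F is a knight, so "E is a knave" must be True — and it is.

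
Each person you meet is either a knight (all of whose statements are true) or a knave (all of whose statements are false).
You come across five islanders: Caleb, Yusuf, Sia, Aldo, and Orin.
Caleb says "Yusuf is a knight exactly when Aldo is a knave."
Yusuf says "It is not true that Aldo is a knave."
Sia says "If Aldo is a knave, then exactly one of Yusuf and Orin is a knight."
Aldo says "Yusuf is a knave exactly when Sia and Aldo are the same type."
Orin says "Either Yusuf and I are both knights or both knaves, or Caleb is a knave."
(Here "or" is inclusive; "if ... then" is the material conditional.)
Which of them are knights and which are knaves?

Knights: Sia and Orin. Knaves: Caleb, Yusuf, and Aldo.

Suppose Caleb is a knight. Then Caleb's statement "Yusuf is a knight exactly when Aldo is a knave" would have to be true. Checking the 16 ways to assign the others, none is consistent with every speaker.
(For instance, with Yusuf=knave, Sia=knight, Aldo=knave, Orin=knight, Caleb's claim "Yusuf is a knight exactly when Aldo is a knave" comes out false where it would need to be true.)
So Caleb must be a knave, making "Yusuf is a knight exactly when Aldo is a knave" false. Taking Caleb=knave, Yusuf=knave, Sia=knight, Aldo=knave, Orin=knight, each remaining statement checks out:
  Yusuf (knave): "it is not true that Aldo is a knave" — false. ✓
  Sia (knight): "if Aldo is a knave, then exactly one of Yusuf and Orin is a knight" — true. ✓
  Aldo (knave): "Yusuf is a knave exactly when Sia and Aldo are the same type" — false. ✓
  Orin (knight): "either Yusuf and I are both knights or both knaves, or Caleb is a knave" — true. ✓
This is the unique consistent assignment.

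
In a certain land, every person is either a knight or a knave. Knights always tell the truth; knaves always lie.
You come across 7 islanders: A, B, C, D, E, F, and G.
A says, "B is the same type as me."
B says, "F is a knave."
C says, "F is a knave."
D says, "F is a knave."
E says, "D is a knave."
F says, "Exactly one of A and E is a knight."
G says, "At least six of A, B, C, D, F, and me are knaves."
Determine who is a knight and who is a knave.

A is a knave, B is a knight, C is a knight, D is a knight, E is a knave, F is a knave, and G is a knave.

A is a knave, and the claim "B is the same type as me" is indeed False.
B is a knight, so "F is a knave" must be True — and it is.
C is a knight, and the claim "F is a knave" is indeed True.
D is a knight, so "F is a knave" must be True — and it is.
E is a knave, and the claim "D is a knave" is indeed False.
Since F is a knave, "exactly one of A and E is a knight" needs to be False, which holds.
As a knave, G's statement "at least six of A, B, C, D, F, and me are knaves" should be False; it is.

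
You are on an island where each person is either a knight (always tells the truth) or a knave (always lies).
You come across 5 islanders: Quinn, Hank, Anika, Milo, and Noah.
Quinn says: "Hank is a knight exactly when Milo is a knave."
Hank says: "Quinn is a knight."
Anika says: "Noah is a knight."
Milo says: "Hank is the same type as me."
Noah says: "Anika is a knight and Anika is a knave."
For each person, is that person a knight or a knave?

Knights: Quinn and Hank. Knaves: Anika, Milo, and Noah.

Quinn is a knight, and the claim "Hank is a knight exactly when Milo is a knave" is indeed True.
As a knight, Hank's statement "Quinn is a knight" should be True; it is.
Anika is a knave; "Noah is a knight" is False, as required.
As a knave, Milo's statement "Hank is the same type as me" should be False; it is.
Noah is a knave, and the claim "Anika is a knight and Anika is a knave" is indeed False.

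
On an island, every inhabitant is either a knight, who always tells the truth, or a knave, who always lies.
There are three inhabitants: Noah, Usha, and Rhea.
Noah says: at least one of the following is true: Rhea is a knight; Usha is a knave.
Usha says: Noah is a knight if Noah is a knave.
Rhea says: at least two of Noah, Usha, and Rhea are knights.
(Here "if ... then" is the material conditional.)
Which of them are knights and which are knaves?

Noah is a knight, Usha is a knight, and Rhea is a knight.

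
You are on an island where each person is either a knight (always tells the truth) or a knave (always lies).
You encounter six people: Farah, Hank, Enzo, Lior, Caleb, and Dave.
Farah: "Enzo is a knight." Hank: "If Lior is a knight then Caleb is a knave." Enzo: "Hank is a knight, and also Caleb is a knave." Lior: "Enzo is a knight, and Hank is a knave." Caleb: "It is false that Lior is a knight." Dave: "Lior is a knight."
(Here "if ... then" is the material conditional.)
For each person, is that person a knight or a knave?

Farah is a knave, and the claim "Enzo is a knight" is indeed False.
Since Hank is a knight, "if Lior is a knight then Caleb is a knave" needs to be True, which holds.
Enzo (knave): "Hank is a knight, and also Caleb is a knave" — False. ✓
Lior (knave): "Enzo is a knight, and Hank is a knave" — False. ✓
Caleb is a knight; "it is false that Lior is a knight" is True, as required.
Dave is a knave, so "Lior is a knight" must be False — and it is.

Farah is a knave, Hank is a knight, Enzo is a knave, Lior is a knave, Caleb is a knight, and Dave is a knave.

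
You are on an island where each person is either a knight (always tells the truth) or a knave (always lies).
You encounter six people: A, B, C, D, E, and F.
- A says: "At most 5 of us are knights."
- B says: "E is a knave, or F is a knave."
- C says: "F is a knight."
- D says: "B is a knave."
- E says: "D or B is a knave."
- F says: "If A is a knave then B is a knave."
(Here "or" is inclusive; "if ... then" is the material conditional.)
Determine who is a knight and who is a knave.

Since A is a knight, "at most 5 of us are knights" needs to be true, which holds.
As a knave, B's statement "E is a knave, or F is a knave" should be false; it is.
As a knight, C's statement "F is a knight" should be true; it is.
D is a knight, and the claim "B is a knave" is indeed true.
As a knight, E's statement "D or B is a knave" should be true; it is.
F is a knight; "if A is a knave then B is a knave" is true, as required.

A is a knight, B is a knave, C is a knight, D is a knight, E is a knight, and F is a knight.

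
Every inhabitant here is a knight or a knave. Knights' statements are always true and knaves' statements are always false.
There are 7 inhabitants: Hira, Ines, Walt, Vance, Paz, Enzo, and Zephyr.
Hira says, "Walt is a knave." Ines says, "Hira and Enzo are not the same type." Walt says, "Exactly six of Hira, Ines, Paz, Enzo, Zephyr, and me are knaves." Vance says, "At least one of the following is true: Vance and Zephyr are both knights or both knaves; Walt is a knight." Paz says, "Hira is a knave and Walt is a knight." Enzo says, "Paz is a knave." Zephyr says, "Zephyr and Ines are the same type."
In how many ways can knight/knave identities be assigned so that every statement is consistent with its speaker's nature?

0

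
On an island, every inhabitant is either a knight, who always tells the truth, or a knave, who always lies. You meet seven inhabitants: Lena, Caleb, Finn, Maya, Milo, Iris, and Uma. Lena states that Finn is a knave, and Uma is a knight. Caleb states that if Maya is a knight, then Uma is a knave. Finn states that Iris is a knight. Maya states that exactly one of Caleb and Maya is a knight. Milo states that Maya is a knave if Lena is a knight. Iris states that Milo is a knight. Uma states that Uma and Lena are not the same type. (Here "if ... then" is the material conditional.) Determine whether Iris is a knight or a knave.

Iris is a knight.

Consistent assignments: {Lena=knave, Caleb=knave, Finn=knight, Maya=knight, Milo=knight, Iris=knight, Uma=knight}
In every consistent assignment, Iris is a knight.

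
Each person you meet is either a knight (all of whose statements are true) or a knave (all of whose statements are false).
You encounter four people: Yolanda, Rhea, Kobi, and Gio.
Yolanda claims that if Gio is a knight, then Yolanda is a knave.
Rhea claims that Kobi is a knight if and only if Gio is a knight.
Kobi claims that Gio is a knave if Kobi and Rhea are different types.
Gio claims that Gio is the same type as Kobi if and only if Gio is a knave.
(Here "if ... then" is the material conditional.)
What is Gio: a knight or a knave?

Gio is a knave.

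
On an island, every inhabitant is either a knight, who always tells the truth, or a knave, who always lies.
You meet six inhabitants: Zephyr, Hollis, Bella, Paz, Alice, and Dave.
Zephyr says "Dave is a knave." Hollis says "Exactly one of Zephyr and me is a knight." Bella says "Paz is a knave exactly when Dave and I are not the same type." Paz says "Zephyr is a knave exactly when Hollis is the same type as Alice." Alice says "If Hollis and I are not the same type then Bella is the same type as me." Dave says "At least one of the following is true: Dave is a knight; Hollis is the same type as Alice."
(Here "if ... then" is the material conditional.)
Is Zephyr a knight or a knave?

Zephyr is a knave.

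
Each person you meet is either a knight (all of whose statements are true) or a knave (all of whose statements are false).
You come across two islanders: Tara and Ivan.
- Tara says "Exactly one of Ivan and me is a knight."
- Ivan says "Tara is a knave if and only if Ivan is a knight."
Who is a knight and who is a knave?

Tara is a knave and Ivan is a knave.

Suppose Tara is a knight. Then Tara's statement "exactly one of Ivan and me is a knight" would have to be true. Checking the 2 ways to assign the others, none is consistent with every speaker.
(For instance, with Ivan=knave, Ivan's claim "Tara is a knave if and only if Ivan is a knight" comes out true where it would need to be false.)
So Tara must be a knave, making "exactly one of Ivan and me is a knight" false. Taking Tara=knave, Ivan=knave, each remaining statement checks out:
  Ivan (knave): "Tara is a knave if and only if Ivan is a knight" — false. ✓
This is the unique consistent assignment.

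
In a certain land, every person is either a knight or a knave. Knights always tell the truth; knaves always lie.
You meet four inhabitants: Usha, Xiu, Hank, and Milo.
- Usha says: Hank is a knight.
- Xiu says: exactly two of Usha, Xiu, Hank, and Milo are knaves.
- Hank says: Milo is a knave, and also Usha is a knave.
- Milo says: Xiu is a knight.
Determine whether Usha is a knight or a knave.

Usha is a knave.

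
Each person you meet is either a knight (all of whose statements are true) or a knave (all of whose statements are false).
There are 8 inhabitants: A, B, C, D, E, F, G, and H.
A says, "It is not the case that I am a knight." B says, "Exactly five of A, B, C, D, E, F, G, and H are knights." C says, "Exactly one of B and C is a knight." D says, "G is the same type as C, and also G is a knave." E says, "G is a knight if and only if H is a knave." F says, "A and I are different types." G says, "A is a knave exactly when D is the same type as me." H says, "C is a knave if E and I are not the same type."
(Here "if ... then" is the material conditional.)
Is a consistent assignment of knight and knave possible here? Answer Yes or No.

No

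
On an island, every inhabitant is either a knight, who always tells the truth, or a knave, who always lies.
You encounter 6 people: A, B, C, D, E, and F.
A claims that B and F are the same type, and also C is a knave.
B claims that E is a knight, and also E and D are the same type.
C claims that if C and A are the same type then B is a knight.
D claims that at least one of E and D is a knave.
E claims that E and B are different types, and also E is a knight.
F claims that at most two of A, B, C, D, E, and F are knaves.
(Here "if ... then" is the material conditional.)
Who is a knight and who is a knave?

A is a knave, B is a knave, C is a knight, D is a knight, E is a knave, and F is a knave.

Since A is a knave, "B and F are the same type, and also C is a knave" needs to be false, which holds.
B (knave): "E is a knight, and also E and D are the same type" — false. ✓
C is a knight, so "if C and A are the same type then B is a knight" must be True — and it is.
D is a knight; "at least one of E and D is a knave" is True, as required.
E is a knave; "E and B are different types, and also E is a knight" is false, as required.
F is a knave; "at most two of A, B, C, D, E, and F are knaves" is false, as required.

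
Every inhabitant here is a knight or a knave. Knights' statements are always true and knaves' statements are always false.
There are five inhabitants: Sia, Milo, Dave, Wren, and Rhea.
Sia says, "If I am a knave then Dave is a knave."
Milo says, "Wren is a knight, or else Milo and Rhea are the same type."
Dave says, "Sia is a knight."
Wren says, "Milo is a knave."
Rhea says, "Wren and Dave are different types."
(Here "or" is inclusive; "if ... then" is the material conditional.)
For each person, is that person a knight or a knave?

Knights: Sia, Milo, Dave, and Rhea. Knaves: Wren.

Suppose Sia is a knave. Then Sia's statement "if I am a knave then Dave is a knave" would have to be false. Checking the 16 ways to assign the others, none is consistent with every speaker.
(For instance, with Milo=knight, Dave=knight, Wren=knave, Rhea=knight, Dave's claim "Sia is a knight" comes out false where it would need to be true.)
So Sia must be a knight, making "if I am a knave then Dave is a knave" true. Taking Sia=knight, Milo=knight, Dave=knight, Wren=knave, Rhea=knight, each remaining statement checks out:
  Milo (knight): "Wren is a knight, or else Milo and Rhea are the same type" — true. ✓
  Dave (knight): "Sia is a knight" — true. ✓
  Wren (knave): "Milo is a knave" — false. ✓
  Rhea (knight): "Wren and Dave are different types" — true. ✓
This is the unique consistent assignment.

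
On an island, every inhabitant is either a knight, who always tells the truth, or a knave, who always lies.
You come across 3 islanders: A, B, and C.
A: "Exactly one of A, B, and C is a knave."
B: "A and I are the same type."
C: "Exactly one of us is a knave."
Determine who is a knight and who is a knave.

Knights: A and C. Knaves: B.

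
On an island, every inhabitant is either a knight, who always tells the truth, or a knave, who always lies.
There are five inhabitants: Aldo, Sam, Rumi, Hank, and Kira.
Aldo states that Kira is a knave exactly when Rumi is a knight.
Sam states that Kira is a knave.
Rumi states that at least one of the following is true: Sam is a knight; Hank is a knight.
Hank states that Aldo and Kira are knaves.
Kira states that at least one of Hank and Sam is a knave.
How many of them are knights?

2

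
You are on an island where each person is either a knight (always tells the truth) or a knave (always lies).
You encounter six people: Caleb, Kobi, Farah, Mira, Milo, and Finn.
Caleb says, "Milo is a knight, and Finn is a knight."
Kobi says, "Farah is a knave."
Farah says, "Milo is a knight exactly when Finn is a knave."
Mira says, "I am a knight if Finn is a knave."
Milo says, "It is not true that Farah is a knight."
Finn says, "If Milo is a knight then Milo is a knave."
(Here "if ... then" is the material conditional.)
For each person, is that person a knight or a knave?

Caleb is a knave, and the claim "Milo is a knight, and Finn is a knight" is indeed False.
As a knave, Kobi's statement "Farah is a knave" should be False; it is.
Farah is a knight, so "Milo is a knight exactly when Finn is a knave" must be true — and it is.
Since Mira is a knight, "I am a knight if Finn is a knave" needs to be true, which holds.
Milo is a knave, and the claim "it is not true that Farah is a knight" is indeed False.
Finn is a knight; "if Milo is a knight then Milo is a knave" is true, as required.

Caleb is a knave, Kobi is a knave, Farah is a knight, Mira is a knight, Milo is a knave, and Finn is a knight.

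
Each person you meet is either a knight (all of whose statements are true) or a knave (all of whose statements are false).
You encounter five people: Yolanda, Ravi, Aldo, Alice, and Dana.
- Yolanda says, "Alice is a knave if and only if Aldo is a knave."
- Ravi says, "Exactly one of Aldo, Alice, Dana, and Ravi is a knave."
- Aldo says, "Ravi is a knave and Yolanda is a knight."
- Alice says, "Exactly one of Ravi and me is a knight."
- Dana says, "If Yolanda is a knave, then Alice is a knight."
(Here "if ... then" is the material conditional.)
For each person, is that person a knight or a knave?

Yolanda is a knave, Ravi is a knave, Aldo is a knave, Alice is a knight, and Dana is a knight.

Yolanda is a knave, and the claim "Alice is a knave if and only if Aldo is a knave" is indeed false.
As a knave, Ravi's statement "exactly one of Aldo, Alice, Dana, and Ravi is a knave" should be false; it is.
Aldo (knave): "Ravi is a knave and Yolanda is a knight" — false. ✓
Alice is a knight, and the claim "exactly one of Ravi and me is a knight" is indeed true.
Dana is a knight, so "if Yolanda is a knave, then Alice is a knight" must be true — and it is.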